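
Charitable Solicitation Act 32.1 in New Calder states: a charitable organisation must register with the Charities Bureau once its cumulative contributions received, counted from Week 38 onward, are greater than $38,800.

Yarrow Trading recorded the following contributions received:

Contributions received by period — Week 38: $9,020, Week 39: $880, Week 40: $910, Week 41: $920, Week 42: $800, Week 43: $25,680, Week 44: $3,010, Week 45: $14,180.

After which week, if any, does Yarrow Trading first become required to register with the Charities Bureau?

Week 44

Through Week 38: $9,020
Through Week 39: $9,900
Through Week 40: $10,810
Through Week 41: $11,730
Through Week 42: $12,530
Through Week 43: $38,210
Through Week 44: $41,220 ← exceeds threshold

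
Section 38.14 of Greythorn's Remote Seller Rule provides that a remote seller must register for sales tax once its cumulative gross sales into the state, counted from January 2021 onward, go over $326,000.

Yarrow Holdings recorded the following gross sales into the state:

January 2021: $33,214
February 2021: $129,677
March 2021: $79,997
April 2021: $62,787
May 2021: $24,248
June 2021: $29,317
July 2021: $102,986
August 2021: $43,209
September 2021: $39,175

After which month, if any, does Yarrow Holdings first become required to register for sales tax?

May 2021

Through January 2021: $33,214
Through February 2021: $162,891
Through March 2021: $242,888
Through April 2021: $305,675
Through May 2021: $329,923 ← exceeds threshold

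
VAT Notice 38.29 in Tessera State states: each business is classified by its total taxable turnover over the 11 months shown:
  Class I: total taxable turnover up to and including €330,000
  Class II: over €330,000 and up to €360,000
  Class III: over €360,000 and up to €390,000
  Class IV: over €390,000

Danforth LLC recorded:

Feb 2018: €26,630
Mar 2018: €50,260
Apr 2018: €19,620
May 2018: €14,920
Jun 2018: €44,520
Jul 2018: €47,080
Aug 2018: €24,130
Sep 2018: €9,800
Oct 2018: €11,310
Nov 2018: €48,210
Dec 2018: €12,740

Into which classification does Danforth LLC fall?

Class I

Total taxable turnover: €26,630 + €50,260 + €19,620 + €14,920 + €44,520 + €47,080 + €24,130 + €9,800 + €11,310 + €48,210 + €12,740 = €309,220.
€309,220 ≤ €330,000, so Class I applies.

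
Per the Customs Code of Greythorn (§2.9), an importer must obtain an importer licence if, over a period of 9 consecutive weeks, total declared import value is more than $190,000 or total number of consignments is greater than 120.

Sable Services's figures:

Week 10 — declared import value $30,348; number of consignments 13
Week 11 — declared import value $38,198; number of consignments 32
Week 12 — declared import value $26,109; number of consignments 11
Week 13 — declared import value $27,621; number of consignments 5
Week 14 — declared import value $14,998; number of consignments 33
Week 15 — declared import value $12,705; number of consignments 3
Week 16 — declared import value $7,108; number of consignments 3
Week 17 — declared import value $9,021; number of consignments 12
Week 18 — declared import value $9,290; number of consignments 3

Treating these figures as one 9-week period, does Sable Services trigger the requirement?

Total declared import value: $30,348 + $38,198 + $26,109 + $27,621 + $14,998 + $12,705 + $7,108 + $9,021 + $9,290 = $175,398 (≤ $190,000).
Total number of consignments: 13 + 32 + 11 + 5 + 33 + 3 + 3 + 12 + 3 = 115 (≤ 120).
The test is 'or': neither threshold is exceeded.

No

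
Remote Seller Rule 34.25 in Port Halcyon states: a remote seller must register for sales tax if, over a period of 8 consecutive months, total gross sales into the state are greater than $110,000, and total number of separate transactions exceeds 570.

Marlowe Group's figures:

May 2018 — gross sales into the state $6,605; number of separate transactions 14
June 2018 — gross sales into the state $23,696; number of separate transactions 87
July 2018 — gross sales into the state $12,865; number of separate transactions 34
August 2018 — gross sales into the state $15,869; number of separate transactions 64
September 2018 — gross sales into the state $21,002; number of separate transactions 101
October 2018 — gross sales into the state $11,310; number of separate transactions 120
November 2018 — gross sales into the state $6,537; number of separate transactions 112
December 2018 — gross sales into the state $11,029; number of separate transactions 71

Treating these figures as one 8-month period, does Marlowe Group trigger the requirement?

No

Total gross sales into the state: $6,605 + $23,696 + $12,865 + $15,869 + $21,002 + $11,310 + $6,537 + $11,029 = $108,913 (≤ $110,000).
Total number of separate transactions: 14 + 87 + 34 + 64 + 101 + 120 + 112 + 71 = 603 (> 570).
The test is 'and': the rule requires both, and at least one is not exceeded.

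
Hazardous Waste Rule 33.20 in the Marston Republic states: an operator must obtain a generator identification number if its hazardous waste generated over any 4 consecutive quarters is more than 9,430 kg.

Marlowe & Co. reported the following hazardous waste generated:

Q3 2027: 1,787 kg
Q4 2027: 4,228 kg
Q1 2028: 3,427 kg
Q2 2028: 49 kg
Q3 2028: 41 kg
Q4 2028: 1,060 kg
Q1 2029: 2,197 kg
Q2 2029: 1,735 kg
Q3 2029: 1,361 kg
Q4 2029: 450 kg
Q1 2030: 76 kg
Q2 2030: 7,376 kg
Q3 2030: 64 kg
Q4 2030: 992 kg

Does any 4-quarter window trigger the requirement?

Q3 2027–Q2 2028: 1,787 kg + 4,228 kg + 3,427 kg + 49 kg = 9,491 kg (over)
Q4 2027–Q3 2028: 4,228 kg + 3,427 kg + 49 kg + 41 kg = 7,745 kg (under)
Q1 2028–Q4 2028: 3,427 kg + 49 kg + 41 kg + 1,060 kg = 4,577 kg (under)
Q2 2028–Q1 2029: 49 kg + 41 kg + 1,060 kg + 2,197 kg = 3,347 kg (under)
Q3 2028–Q2 2029: 41 kg + 1,060 kg + 2,197 kg + 1,735 kg = 5,033 kg (under)
Q4 2028–Q3 2029: 1,060 kg + 2,197 kg + 1,735 kg + 1,361 kg = 6,353 kg (under)
Q1 2029–Q4 2029: 2,197 kg + 1,735 kg + 1,361 kg + 450 kg = 5,743 kg (under)
Q2 2029–Q1 2030: 1,735 kg + 1,361 kg + 450 kg + 76 kg = 3,622 kg (under)
Q3 2029–Q2 2030: 1,361 kg + 450 kg + 76 kg + 7,376 kg = 9,263 kg (under)
Q4 2029–Q3 2030: 450 kg + 76 kg + 7,376 kg + 64 kg = 7,966 kg (under)
Q1 2030–Q4 2030: 76 kg + 7,376 kg + 64 kg + 992 kg = 8,508 kg (under)
At least one window exceeds 9,430 kg.

Yes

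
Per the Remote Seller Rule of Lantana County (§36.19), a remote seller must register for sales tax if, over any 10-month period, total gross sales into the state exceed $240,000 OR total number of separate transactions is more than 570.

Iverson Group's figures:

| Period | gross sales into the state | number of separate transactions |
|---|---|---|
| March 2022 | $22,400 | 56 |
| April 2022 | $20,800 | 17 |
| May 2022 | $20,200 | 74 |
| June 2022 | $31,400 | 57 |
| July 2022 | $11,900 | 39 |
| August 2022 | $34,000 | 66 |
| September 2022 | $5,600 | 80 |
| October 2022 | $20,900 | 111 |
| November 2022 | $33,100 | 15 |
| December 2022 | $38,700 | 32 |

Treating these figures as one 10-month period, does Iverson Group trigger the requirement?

Total gross sales into the state: $22,400 + $20,800 + $20,200 + $31,400 + $11,900 + $34,000 + $5,600 + $20,900 + $33,100 + $38,700 = $239,000 (≤ $240,000).
Total number of separate transactions: 56 + 17 + 74 + 57 + 39 + 66 + 80 + 111 + 15 + 32 = 547 (≤ 570).
The test is 'or': neither threshold is exceeded.

No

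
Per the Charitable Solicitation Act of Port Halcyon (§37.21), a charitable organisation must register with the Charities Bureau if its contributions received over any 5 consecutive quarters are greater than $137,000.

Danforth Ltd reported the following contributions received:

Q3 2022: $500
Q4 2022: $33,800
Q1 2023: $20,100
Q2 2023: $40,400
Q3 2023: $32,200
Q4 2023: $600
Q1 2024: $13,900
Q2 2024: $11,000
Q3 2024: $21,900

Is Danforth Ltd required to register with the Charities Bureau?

Q3 2022–Q3 2023: $500 + $33,800 + $20,100 + $40,400 + $32,200 = $127,000 (under)
Q4 2022–Q4 2023: $33,800 + $20,100 + $40,400 + $32,200 + $600 = $127,100 (under)
Q1 2023–Q1 2024: $20,100 + $40,400 + $32,200 + $600 + $13,900 = $107,200 (under)
Q2 2023–Q2 2024: $40,400 + $32,200 + $600 + $13,900 + $11,000 = $98,100 (under)
Q3 2023–Q3 2024: $32,200 + $600 + $13,900 + $11,000 + $21,900 = $79,600 (under)
No window exceeds $137,000.

No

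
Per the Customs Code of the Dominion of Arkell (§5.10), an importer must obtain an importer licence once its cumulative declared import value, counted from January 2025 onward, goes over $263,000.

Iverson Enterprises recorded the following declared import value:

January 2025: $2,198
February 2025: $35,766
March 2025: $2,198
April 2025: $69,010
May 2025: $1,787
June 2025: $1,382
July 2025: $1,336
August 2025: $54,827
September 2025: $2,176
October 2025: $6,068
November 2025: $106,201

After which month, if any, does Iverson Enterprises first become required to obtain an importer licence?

November 2025

Through January 2025: $2,198
Through February 2025: $37,964
Through March 2025: $40,162
Through April 2025: $109,172
Through May 2025: $110,959
Through June 2025: $112,341
Through July 2025: $113,677
Through August 2025: $168,504
Through September 2025: $170,680
Through October 2025: $176,748
Through November 2025: $282,949 ← exceeds threshold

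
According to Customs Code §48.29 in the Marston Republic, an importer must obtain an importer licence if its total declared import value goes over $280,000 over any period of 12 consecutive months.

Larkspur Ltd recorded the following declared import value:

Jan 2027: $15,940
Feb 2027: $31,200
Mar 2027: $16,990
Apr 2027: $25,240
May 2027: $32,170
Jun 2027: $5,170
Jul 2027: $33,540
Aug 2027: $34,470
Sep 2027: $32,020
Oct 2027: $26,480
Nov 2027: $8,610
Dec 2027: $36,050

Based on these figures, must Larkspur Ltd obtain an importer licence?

Total declared import value: $15,940 + $31,200 + $16,990 + $25,240 + $32,170 + $5,170 + $33,540 + $34,470 + $32,020 + $26,480 + $8,610 + $36,050 = $297,880.
$297,880 > $280,000, so the threshold is exceeded.

Yes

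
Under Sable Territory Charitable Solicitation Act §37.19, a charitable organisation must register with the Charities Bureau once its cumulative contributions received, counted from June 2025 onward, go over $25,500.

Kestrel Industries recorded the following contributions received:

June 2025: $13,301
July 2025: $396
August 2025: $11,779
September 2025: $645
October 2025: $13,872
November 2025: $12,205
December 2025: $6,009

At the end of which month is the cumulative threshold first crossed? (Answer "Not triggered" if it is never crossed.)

Through June 2025: $13,301
Through July 2025: $13,697
Through August 2025: $25,476
Through September 2025: $26,121 ← exceeds threshold

September 2025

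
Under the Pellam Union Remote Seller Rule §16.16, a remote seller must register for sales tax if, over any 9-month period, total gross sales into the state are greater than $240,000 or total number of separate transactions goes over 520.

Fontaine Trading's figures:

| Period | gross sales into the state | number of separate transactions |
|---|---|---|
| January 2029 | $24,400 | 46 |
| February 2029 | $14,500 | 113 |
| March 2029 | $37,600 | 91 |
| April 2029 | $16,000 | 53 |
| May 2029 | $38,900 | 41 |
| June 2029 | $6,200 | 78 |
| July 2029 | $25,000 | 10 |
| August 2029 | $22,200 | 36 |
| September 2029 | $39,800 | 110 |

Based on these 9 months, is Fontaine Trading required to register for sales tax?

Total gross sales into the state: $24,400 + $14,500 + $37,600 + $16,000 + $38,900 + $6,200 + $25,000 + $22,200 + $39,800 = $224,600 (≤ $240,000).
Total number of separate transactions: 46 + 113 + 91 + 53 + 41 + 78 + 10 + 36 + 110 = 578 (> 520).
The test is 'or': at least one threshold is exceeded.

Yes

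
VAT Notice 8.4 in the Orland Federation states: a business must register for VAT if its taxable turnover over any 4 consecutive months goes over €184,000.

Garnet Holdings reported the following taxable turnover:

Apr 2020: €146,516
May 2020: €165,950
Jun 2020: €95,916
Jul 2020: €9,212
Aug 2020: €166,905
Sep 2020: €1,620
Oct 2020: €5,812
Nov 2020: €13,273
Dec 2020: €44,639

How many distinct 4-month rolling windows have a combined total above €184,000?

Apr 2020–Jul 2020: €146,516 + €165,950 + €95,916 + €9,212 = €417,594 (over)
May 2020–Aug 2020: €165,950 + €95,916 + €9,212 + €166,905 = €437,983 (over)
Jun 2020–Sep 2020: €95,916 + €9,212 + €166,905 + €1,620 = €273,653 (over)
Jul 2020–Oct 2020: €9,212 + €166,905 + €1,620 + €5,812 = €183,549 (under)
Aug 2020–Nov 2020: €166,905 + €1,620 + €5,812 + €13,273 = €187,610 (over)
Sep 2020–Dec 2020: €1,620 + €5,812 + €13,273 + €44,639 = €65,344 (under)
4 windows exceed the threshold.

4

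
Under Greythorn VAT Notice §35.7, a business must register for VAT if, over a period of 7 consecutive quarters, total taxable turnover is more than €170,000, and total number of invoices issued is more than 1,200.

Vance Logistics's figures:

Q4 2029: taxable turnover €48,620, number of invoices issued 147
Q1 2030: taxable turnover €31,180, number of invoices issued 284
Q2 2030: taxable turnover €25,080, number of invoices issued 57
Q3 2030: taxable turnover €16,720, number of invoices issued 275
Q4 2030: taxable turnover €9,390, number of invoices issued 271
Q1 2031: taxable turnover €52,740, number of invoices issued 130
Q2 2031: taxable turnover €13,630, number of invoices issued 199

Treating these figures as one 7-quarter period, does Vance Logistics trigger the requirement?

Yes

Total taxable turnover: €48,620 + €31,180 + €25,080 + €16,720 + €9,390 + €52,740 + €13,630 = €197,360 (> €170,000).
Total number of invoices issued: 147 + 284 + 57 + 275 + 271 + 130 + 199 = 1,363 (> 1,200).
The test is 'and': both thresholds are exceeded.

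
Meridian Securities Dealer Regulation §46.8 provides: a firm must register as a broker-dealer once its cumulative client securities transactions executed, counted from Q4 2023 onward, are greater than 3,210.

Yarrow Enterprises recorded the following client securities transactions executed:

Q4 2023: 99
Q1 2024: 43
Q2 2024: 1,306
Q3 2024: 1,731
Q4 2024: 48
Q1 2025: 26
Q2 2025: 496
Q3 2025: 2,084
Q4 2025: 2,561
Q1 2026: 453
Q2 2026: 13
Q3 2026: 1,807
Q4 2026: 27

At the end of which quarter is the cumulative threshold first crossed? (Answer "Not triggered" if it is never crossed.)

Through Q4 2023: 99
Through Q1 2024: 142
Through Q2 2024: 1,448
Through Q3 2024: 3,179
Through Q4 2024: 3,227 ← exceeds threshold

Q4 2024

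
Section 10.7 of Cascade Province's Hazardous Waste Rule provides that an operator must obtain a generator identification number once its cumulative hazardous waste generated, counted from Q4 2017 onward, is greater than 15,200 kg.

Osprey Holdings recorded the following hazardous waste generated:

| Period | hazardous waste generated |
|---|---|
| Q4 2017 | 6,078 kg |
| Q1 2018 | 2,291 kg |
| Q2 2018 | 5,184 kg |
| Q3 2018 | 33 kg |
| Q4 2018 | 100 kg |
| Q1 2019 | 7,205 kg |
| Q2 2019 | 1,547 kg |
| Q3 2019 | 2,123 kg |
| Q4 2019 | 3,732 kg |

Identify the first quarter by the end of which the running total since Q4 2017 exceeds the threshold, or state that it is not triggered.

Through Q4 2017: 6,078 kg
Through Q1 2018: 8,369 kg
Through Q2 2018: 13,553 kg
Through Q3 2018: 13,586 kg
Through Q4 2018: 13,686 kg
Through Q1 2019: 20,891 kg ← exceeds threshold

Q1 2019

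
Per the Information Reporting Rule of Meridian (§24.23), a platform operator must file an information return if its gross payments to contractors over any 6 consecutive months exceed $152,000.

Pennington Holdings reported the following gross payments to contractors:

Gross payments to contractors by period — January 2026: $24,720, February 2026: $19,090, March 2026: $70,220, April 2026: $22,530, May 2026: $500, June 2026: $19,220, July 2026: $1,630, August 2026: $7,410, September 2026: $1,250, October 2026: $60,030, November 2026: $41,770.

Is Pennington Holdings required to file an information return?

Yes

January 2026–June 2026: $24,720 + $19,090 + $70,220 + $22,530 + $500 + $19,220 = $156,280 (over)
February 2026–July 2026: $19,090 + $70,220 + $22,530 + $500 + $19,220 + $1,630 = $133,190 (under)
March 2026–August 2026: $70,220 + $22,530 + $500 + $19,220 + $1,630 + $7,410 = $121,510 (under)
April 2026–September 2026: $22,530 + $500 + $19,220 + $1,630 + $7,410 + $1,250 = $52,540 (under)
May 2026–October 2026: $500 + $19,220 + $1,630 + $7,410 + $1,250 + $60,030 = $90,040 (under)
June 2026–November 2026: $19,220 + $1,630 + $7,410 + $1,250 + $60,030 + $41,770 = $131,310 (under)
At least one window exceeds $152,000.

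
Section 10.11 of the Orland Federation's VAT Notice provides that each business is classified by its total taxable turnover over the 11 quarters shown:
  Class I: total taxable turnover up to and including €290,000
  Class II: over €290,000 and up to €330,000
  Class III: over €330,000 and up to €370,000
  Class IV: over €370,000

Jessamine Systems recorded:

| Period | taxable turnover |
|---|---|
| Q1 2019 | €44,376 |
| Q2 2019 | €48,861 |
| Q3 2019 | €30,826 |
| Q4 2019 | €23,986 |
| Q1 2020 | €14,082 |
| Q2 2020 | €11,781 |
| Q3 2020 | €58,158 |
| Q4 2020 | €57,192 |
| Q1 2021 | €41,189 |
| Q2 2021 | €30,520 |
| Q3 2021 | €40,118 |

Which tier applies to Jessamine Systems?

Class IV

Total taxable turnover: €44,376 + €48,861 + €30,826 + €23,986 + €14,082 + €11,781 + €58,158 + €57,192 + €41,189 + €30,520 + €40,118 = €401,089.
€401,089 > €370,000, so Class IV applies.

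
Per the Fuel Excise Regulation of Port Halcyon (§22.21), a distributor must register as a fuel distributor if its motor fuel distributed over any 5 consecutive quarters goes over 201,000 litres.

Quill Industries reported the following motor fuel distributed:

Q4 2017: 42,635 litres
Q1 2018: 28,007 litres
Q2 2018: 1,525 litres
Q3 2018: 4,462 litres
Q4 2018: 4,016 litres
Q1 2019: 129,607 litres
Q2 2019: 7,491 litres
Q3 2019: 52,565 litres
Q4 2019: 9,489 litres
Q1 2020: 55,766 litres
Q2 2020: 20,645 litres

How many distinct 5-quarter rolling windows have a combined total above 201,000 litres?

2

Q4 2017–Q4 2018: 42,635 litres + 28,007 litres + 1,525 litres + 4,462 litres + 4,016 litres = 80,645 litres (under)
Q1 2018–Q1 2019: 28,007 litres + 1,525 litres + 4,462 litres + 4,016 litres + 129,607 litres = 167,617 litres (under)
Q2 2018–Q2 2019: 1,525 litres + 4,462 litres + 4,016 litres + 129,607 litres + 7,491 litres = 147,101 litres (under)
Q3 2018–Q3 2019: 4,462 litres + 4,016 litres + 129,607 litres + 7,491 litres + 52,565 litres = 198,141 litres (under)
Q4 2018–Q4 2019: 4,016 litres + 129,607 litres + 7,491 litres + 52,565 litres + 9,489 litres = 203,168 litres (over)
Q1 2019–Q1 2020: 129,607 litres + 7,491 litres + 52,565 litres + 9,489 litres + 55,766 litres = 254,918 litres (over)
Q2 2019–Q2 2020: 7,491 litres + 52,565 litres + 9,489 litres + 55,766 litres + 20,645 litres = 145,956 litres (under)
2 windows exceed the threshold.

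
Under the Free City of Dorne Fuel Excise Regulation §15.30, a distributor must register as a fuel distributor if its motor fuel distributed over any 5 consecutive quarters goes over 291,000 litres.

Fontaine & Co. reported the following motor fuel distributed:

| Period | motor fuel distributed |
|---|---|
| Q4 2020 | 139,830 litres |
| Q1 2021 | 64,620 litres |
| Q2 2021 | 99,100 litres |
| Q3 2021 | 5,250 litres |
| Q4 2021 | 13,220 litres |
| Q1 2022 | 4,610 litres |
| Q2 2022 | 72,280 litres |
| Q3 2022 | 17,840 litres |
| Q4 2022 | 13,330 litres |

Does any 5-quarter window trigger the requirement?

Yes

Q4 2020–Q4 2021: 139,830 litres + 64,620 litres + 99,100 litres + 5,250 litres + 13,220 litres = 322,020 litres (over)
Q1 2021–Q1 2022: 64,620 litres + 99,100 litres + 5,250 litres + 13,220 litres + 4,610 litres = 186,800 litres (under)
Q2 2021–Q2 2022: 99,100 litres + 5,250 litres + 13,220 litres + 4,610 litres + 72,280 litres = 194,460 litres (under)
Q3 2021–Q3 2022: 5,250 litres + 13,220 litres + 4,610 litres + 72,280 litres + 17,840 litres = 113,200 litres (under)
Q4 2021–Q4 2022: 13,220 litres + 4,610 litres + 72,280 litres + 17,840 litres + 13,330 litres = 121,280 litres (under)
At least one window exceeds 291,000 litres.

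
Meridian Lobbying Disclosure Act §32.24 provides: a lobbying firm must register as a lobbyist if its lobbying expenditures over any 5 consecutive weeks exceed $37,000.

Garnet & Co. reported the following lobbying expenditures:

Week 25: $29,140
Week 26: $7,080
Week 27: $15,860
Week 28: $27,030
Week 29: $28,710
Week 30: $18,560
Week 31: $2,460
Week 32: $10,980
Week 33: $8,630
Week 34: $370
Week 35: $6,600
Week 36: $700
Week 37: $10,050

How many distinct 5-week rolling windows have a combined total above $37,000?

6

Week 25–Week 29: $29,140 + $7,080 + $15,860 + $27,030 + $28,710 = $107,820 (over)
Week 26–Week 30: $7,080 + $15,860 + $27,030 + $28,710 + $18,560 = $97,240 (over)
Week 27–Week 31: $15,860 + $27,030 + $28,710 + $18,560 + $2,460 = $92,620 (over)
Week 28–Week 32: $27,030 + $28,710 + $18,560 + $2,460 + $10,980 = $87,740 (over)
Week 29–Week 33: $28,710 + $18,560 + $2,460 + $10,980 + $8,630 = $69,340 (over)
Week 30–Week 34: $18,560 + $2,460 + $10,980 + $8,630 + $370 = $41,000 (over)
Week 31–Week 35: $2,460 + $10,980 + $8,630 + $370 + $6,600 = $29,040 (under)
Week 32–Week 36: $10,980 + $8,630 + $370 + $6,600 + $700 = $27,280 (under)
Week 33–Week 37: $8,630 + $370 + $6,600 + $700 + $10,050 = $26,350 (under)
6 windows exceed the threshold.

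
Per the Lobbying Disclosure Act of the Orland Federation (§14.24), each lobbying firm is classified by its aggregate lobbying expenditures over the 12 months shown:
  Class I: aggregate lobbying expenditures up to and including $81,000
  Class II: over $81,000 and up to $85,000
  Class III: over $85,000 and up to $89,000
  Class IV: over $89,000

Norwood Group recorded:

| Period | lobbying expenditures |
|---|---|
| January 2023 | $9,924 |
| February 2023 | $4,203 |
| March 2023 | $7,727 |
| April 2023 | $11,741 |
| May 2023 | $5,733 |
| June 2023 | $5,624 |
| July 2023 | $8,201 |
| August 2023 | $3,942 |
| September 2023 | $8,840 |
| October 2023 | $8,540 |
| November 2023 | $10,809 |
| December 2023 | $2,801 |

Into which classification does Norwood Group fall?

Class III

Aggregate lobbying expenditures: $9,924 + $4,203 + $7,727 + $11,741 + $5,733 + $5,624 + $8,201 + $3,942 + $8,840 + $8,540 + $10,809 + $2,801 = $88,085.
$85,000 < $88,085 ≤ $89,000, so Class III applies.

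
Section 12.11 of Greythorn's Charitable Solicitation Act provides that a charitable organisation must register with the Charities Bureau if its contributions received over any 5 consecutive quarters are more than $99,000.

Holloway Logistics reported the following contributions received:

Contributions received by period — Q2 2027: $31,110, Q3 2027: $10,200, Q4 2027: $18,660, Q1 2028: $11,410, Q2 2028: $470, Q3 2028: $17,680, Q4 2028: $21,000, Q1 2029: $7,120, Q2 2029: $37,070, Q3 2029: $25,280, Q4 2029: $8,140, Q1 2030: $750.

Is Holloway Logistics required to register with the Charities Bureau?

Q2 2027–Q2 2028: $31,110 + $10,200 + $18,660 + $11,410 + $470 = $71,850 (under)
Q3 2027–Q3 2028: $10,200 + $18,660 + $11,410 + $470 + $17,680 = $58,420 (under)
Q4 2027–Q4 2028: $18,660 + $11,410 + $470 + $17,680 + $21,000 = $69,220 (under)
Q1 2028–Q1 2029: $11,410 + $470 + $17,680 + $21,000 + $7,120 = $57,680 (under)
Q2 2028–Q2 2029: $470 + $17,680 + $21,000 + $7,120 + $37,070 = $83,340 (under)
Q3 2028–Q3 2029: $17,680 + $21,000 + $7,120 + $37,070 + $25,280 = $108,150 (over)
Q4 2028–Q4 2029: $21,000 + $7,120 + $37,070 + $25,280 + $8,140 = $98,610 (under)
Q1 2029–Q1 2030: $7,120 + $37,070 + $25,280 + $8,140 + $750 = $78,360 (under)
At least one window exceeds $99,000.

Yes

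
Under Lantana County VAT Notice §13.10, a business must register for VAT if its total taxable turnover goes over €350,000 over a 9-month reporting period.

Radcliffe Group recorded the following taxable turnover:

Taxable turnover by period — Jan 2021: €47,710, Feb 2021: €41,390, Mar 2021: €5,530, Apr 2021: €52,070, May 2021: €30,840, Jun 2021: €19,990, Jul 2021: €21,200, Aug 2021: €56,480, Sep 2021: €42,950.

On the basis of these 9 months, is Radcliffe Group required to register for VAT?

Total taxable turnover: €47,710 + €41,390 + €5,530 + €52,070 + €30,840 + €19,990 + €21,200 + €56,480 + €42,950 = €318,160.
€318,160 ≤ €350,000, so the threshold is not exceeded.

No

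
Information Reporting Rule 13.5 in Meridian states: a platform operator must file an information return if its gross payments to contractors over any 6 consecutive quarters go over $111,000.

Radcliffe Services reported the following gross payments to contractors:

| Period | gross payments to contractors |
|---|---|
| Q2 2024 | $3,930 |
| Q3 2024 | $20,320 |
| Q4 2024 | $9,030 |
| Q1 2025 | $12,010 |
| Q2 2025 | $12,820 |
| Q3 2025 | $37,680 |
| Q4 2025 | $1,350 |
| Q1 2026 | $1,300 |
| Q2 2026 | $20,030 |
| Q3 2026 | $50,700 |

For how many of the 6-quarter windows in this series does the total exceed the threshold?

1

Q2 2024–Q3 2025: $3,930 + $20,320 + $9,030 + $12,010 + $12,820 + $37,680 = $95,790 (under)
Q3 2024–Q4 2025: $20,320 + $9,030 + $12,010 + $12,820 + $37,680 + $1,350 = $93,210 (under)
Q4 2024–Q1 2026: $9,030 + $12,010 + $12,820 + $37,680 + $1,350 + $1,300 = $74,190 (under)
Q1 2025–Q2 2026: $12,010 + $12,820 + $37,680 + $1,350 + $1,300 + $20,030 = $85,190 (under)
Q2 2025–Q3 2026: $12,820 + $37,680 + $1,350 + $1,300 + $20,030 + $50,700 = $123,880 (over)
1 window exceeds the threshold.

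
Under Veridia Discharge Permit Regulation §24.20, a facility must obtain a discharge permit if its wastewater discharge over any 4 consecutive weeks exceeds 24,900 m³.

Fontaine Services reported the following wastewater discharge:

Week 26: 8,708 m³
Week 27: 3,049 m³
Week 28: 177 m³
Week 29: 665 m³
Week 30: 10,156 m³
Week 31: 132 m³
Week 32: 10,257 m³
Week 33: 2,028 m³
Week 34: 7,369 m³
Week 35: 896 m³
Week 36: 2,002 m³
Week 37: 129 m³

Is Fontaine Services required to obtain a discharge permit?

Week 26–Week 29: 8,708 m³ + 3,049 m³ + 177 m³ + 665 m³ = 12,599 m³ (under)
Week 27–Week 30: 3,049 m³ + 177 m³ + 665 m³ + 10,156 m³ = 14,047 m³ (under)
Week 28–Week 31: 177 m³ + 665 m³ + 10,156 m³ + 132 m³ = 11,130 m³ (under)
Week 29–Week 32: 665 m³ + 10,156 m³ + 132 m³ + 10,257 m³ = 21,210 m³ (under)
Week 30–Week 33: 10,156 m³ + 132 m³ + 10,257 m³ + 2,028 m³ = 22,573 m³ (under)
Week 31–Week 34: 132 m³ + 10,257 m³ + 2,028 m³ + 7,369 m³ = 19,786 m³ (under)
Week 32–Week 35: 10,257 m³ + 2,028 m³ + 7,369 m³ + 896 m³ = 20,550 m³ (under)
Week 33–Week 36: 2,028 m³ + 7,369 m³ + 896 m³ + 2,002 m³ = 12,295 m³ (under)
Week 34–Week 37: 7,369 m³ + 896 m³ + 2,002 m³ + 129 m³ = 10,396 m³ (under)
No window exceeds 24,900 m³.

No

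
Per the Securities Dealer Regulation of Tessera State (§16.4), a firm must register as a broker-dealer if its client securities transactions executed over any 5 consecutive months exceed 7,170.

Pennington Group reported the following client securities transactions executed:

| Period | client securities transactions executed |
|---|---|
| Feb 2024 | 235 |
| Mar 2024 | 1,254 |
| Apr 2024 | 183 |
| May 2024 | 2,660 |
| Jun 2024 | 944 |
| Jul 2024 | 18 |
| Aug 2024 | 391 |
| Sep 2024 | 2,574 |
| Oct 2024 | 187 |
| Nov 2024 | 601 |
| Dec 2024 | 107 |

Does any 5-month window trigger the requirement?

No

Feb 2024–Jun 2024: 235 + 1,254 + 183 + 2,660 + 944 = 5,276 (under)
Mar 2024–Jul 2024: 1,254 + 183 + 2,660 + 944 + 18 = 5,059 (under)
Apr 2024–Aug 2024: 183 + 2,660 + 944 + 18 + 391 = 4,196 (under)
May 2024–Sep 2024: 2,660 + 944 + 18 + 391 + 2,574 = 6,587 (under)
Jun 2024–Oct 2024: 944 + 18 + 391 + 2,574 + 187 = 4,114 (under)
Jul 2024–Nov 2024: 18 + 391 + 2,574 + 187 + 601 = 3,771 (under)
Aug 2024–Dec 2024: 391 + 2,574 + 187 + 601 + 107 = 3,860 (under)
No window exceeds 7,170.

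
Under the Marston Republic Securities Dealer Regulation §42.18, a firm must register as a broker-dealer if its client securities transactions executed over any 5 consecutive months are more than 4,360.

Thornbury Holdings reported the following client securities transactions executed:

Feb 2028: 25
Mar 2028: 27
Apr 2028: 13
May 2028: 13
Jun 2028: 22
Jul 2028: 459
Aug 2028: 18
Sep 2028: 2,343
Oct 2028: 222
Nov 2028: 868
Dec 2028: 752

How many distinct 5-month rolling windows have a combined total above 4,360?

0

Feb 2028–Jun 2028: 25 + 27 + 13 + 13 + 22 = 100 (under)
Mar 2028–Jul 2028: 27 + 13 + 13 + 22 + 459 = 534 (under)
Apr 2028–Aug 2028: 13 + 13 + 22 + 459 + 18 = 525 (under)
May 2028–Sep 2028: 13 + 22 + 459 + 18 + 2,343 = 2,855 (under)
Jun 2028–Oct 2028: 22 + 459 + 18 + 2,343 + 222 = 3,064 (under)
Jul 2028–Nov 2028: 459 + 18 + 2,343 + 222 + 868 = 3,910 (under)
Aug 2028–Dec 2028: 18 + 2,343 + 222 + 868 + 752 = 4,203 (under)
0 windows exceed the threshold.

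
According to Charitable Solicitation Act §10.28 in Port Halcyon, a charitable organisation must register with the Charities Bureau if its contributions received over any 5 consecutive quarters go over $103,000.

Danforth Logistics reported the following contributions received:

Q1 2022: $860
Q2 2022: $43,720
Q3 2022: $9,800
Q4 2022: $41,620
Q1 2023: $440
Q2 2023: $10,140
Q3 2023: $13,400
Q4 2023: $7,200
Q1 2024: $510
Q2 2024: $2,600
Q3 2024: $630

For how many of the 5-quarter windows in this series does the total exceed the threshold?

1

Q1 2022–Q1 2023: $860 + $43,720 + $9,800 + $41,620 + $440 = $96,440 (under)
Q2 2022–Q2 2023: $43,720 + $9,800 + $41,620 + $440 + $10,140 = $105,720 (over)
Q3 2022–Q3 2023: $9,800 + $41,620 + $440 + $10,140 + $13,400 = $75,400 (under)
Q4 2022–Q4 2023: $41,620 + $440 + $10,140 + $13,400 + $7,200 = $72,800 (under)
Q1 2023–Q1 2024: $440 + $10,140 + $13,400 + $7,200 + $510 = $31,690 (under)
Q2 2023–Q2 2024: $10,140 + $13,400 + $7,200 + $510 + $2,600 = $33,850 (under)
Q3 2023–Q3 2024: $13,400 + $7,200 + $510 + $2,600 + $630 = $24,340 (under)
1 window exceeds the threshold.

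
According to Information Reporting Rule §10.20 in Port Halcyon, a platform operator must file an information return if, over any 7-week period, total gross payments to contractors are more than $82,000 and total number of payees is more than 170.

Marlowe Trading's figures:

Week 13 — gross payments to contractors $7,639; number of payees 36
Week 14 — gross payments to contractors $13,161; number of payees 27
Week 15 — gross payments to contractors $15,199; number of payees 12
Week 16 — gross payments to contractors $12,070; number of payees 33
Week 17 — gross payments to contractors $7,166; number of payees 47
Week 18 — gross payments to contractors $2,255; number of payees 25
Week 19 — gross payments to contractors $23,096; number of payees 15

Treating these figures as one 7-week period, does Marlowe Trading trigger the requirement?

Total gross payments to contractors: $7,639 + $13,161 + $15,199 + $12,070 + $7,166 + $2,255 + $23,096 = $80,586 (≤ $82,000).
Total number of payees: 36 + 27 + 12 + 33 + 47 + 25 + 15 = 195 (> 170).
The test is 'and': the rule requires both, and at least one is not exceeded.

No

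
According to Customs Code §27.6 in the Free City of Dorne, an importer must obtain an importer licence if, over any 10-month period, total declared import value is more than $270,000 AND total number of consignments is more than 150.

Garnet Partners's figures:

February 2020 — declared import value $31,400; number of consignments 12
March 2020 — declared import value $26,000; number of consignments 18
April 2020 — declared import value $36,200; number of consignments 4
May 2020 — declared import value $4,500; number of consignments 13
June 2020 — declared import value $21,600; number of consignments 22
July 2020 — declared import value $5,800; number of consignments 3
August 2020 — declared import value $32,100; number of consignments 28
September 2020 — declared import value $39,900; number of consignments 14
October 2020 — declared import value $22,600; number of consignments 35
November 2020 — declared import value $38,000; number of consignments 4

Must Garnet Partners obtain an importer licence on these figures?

No

Total declared import value: $31,400 + $26,000 + $36,200 + $4,500 + $21,600 + $5,800 + $32,100 + $39,900 + $22,600 + $38,000 = $258,100 (≤ $270,000).
Total number of consignments: 12 + 18 + 4 + 13 + 22 + 3 + 28 + 14 + 35 + 4 = 153 (> 150).
The test is 'and': the rule requires both, and at least one is not exceeded.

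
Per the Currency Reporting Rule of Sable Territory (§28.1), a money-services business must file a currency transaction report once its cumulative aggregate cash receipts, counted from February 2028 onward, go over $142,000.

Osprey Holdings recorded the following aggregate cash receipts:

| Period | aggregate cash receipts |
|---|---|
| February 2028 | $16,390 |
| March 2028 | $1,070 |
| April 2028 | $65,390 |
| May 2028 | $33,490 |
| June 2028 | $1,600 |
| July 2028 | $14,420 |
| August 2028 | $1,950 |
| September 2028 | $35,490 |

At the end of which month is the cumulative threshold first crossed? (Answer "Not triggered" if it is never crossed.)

Through February 2028: $16,390
Through March 2028: $17,460
Through April 2028: $82,850
Through May 2028: $116,340
Through June 2028: $117,940
Through July 2028: $132,360
Through August 2028: $134,310
Through September 2028: $169,800 ← exceeds threshold

September 2028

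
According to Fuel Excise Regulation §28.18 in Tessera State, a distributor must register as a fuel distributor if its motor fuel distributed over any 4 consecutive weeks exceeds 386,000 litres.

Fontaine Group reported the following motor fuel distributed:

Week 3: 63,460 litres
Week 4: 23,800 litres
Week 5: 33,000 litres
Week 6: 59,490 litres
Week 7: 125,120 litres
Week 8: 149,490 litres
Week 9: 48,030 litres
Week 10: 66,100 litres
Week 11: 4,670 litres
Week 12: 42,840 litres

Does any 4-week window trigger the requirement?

Week 3–Week 6: 63,460 litres + 23,800 litres + 33,000 litres + 59,490 litres = 179,750 litres (under)
Week 4–Week 7: 23,800 litres + 33,000 litres + 59,490 litres + 125,120 litres = 241,410 litres (under)
Week 5–Week 8: 33,000 litres + 59,490 litres + 125,120 litres + 149,490 litres = 367,100 litres (under)
Week 6–Week 9: 59,490 litres + 125,120 litres + 149,490 litres + 48,030 litres = 382,130 litres (under)
Week 7–Week 10: 125,120 litres + 149,490 litres + 48,030 litres + 66,100 litres = 388,740 litres (over)
Week 8–Week 11: 149,490 litres + 48,030 litres + 66,100 litres + 4,670 litres = 268,290 litres (under)
Week 9–Week 12: 48,030 litres + 66,100 litres + 4,670 litres + 42,840 litres = 161,640 litres (under)
At least one window exceeds 386,000 litres.

Yes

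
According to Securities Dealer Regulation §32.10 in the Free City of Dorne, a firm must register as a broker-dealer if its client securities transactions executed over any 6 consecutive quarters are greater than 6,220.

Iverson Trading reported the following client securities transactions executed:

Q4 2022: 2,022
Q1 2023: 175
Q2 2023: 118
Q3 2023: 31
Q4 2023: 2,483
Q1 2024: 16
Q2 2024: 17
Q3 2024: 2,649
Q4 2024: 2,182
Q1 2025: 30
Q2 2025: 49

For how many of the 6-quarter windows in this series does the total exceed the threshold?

2

Q4 2022–Q1 2024: 2,022 + 175 + 118 + 31 + 2,483 + 16 = 4,845 (under)
Q1 2023–Q2 2024: 175 + 118 + 31 + 2,483 + 16 + 17 = 2,840 (under)
Q2 2023–Q3 2024: 118 + 31 + 2,483 + 16 + 17 + 2,649 = 5,314 (under)
Q3 2023–Q4 2024: 31 + 2,483 + 16 + 17 + 2,649 + 2,182 = 7,378 (over)
Q4 2023–Q1 2025: 2,483 + 16 + 17 + 2,649 + 2,182 + 30 = 7,377 (over)
Q1 2024–Q2 2025: 16 + 17 + 2,649 + 2,182 + 30 + 49 = 4,943 (under)
2 windows exceed the threshold.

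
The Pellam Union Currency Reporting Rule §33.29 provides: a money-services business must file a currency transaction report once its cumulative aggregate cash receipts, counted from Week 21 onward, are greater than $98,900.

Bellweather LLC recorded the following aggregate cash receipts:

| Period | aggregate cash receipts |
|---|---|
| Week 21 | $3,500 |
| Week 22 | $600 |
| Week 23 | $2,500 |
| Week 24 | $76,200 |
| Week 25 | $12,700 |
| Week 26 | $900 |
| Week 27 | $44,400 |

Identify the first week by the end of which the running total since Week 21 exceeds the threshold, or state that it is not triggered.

Through Week 21: $3,500
Through Week 22: $4,100
Through Week 23: $6,600
Through Week 24: $82,800
Through Week 25: $95,500
Through Week 26: $96,400
Through Week 27: $140,800 ← exceeds threshold

Week 27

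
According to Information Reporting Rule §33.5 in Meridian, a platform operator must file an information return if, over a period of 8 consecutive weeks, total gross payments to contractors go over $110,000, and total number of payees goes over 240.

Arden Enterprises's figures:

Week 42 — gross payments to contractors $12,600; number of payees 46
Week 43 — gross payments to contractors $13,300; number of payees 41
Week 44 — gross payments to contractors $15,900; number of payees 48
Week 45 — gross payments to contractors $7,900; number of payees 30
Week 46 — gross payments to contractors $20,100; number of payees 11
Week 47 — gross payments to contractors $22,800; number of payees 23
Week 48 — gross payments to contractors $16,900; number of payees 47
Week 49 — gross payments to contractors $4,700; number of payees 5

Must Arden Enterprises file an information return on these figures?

Total gross payments to contractors: $12,600 + $13,300 + $15,900 + $7,900 + $20,100 + $22,800 + $16,900 + $4,700 = $114,200 (> $110,000).
Total number of payees: 46 + 41 + 48 + 30 + 11 + 23 + 47 + 5 = 251 (> 240).
The test is 'and': both thresholds are exceeded.

Yes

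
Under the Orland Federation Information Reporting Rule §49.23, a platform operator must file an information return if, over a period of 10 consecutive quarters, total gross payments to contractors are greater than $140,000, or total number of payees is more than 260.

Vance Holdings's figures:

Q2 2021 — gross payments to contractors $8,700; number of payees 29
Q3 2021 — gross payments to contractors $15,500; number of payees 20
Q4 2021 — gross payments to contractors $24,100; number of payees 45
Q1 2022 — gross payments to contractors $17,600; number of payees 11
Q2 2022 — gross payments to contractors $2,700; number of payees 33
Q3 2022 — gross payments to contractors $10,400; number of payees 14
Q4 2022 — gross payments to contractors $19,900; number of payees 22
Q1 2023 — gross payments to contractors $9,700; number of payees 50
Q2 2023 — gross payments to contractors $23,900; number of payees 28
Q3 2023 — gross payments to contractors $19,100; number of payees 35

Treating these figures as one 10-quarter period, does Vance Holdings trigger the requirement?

Total gross payments to contractors: $8,700 + $15,500 + $24,100 + $17,600 + $2,700 + $10,400 + $19,900 + $9,700 + $23,900 + $19,100 = $151,600 (> $140,000).
Total number of payees: 29 + 20 + 45 + 11 + 33 + 14 + 22 + 50 + 28 + 35 = 287 (> 260).
The test is 'or': at least one threshold is exceeded.

Yes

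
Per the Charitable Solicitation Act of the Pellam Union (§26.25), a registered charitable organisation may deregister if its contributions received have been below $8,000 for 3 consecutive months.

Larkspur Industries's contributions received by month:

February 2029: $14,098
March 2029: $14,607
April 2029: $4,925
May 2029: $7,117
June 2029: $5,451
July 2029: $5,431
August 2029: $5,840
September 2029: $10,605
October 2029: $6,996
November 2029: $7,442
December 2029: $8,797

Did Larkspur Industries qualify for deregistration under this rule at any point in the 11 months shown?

Months below $8,000: April 2029, May 2029, June 2029, July 2029, August 2029, October 2029, November 2029.
Longest run of consecutive months below the threshold: 5.
5 ≥ 3, so Larkspur Industries became eligible.

Yes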